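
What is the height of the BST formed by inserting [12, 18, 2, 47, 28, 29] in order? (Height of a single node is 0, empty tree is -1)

Insertion order: [12, 18, 2, 47, 28, 29]
Tree (level-order array): [12, 2, 18, None, None, None, 47, 28, None, None, 29]
Compute height bottom-up (empty subtree = -1):
  height(2) = 1 + max(-1, -1) = 0
  height(29) = 1 + max(-1, -1) = 0
  height(28) = 1 + max(-1, 0) = 1
  height(47) = 1 + max(1, -1) = 2
  height(18) = 1 + max(-1, 2) = 3
  height(12) = 1 + max(0, 3) = 4
Height = 4


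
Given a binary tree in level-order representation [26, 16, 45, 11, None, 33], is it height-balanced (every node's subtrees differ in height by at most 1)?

Tree (level-order array): [26, 16, 45, 11, None, 33]
Definition: a tree is height-balanced if, at every node, |h(left) - h(right)| <= 1 (empty subtree has height -1).
Bottom-up per-node check:
  node 11: h_left=-1, h_right=-1, diff=0 [OK], height=0
  node 16: h_left=0, h_right=-1, diff=1 [OK], height=1
  node 33: h_left=-1, h_right=-1, diff=0 [OK], height=0
  node 45: h_left=0, h_right=-1, diff=1 [OK], height=1
  node 26: h_left=1, h_right=1, diff=0 [OK], height=2
All nodes satisfy the balance condition.
Result: Balanced


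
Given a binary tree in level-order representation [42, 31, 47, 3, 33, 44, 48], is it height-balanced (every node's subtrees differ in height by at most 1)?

Tree (level-order array): [42, 31, 47, 3, 33, 44, 48]
Definition: a tree is height-balanced if, at every node, |h(left) - h(right)| <= 1 (empty subtree has height -1).
Bottom-up per-node check:
  node 3: h_left=-1, h_right=-1, diff=0 [OK], height=0
  node 33: h_left=-1, h_right=-1, diff=0 [OK], height=0
  node 31: h_left=0, h_right=0, diff=0 [OK], height=1
  node 44: h_left=-1, h_right=-1, diff=0 [OK], height=0
  node 48: h_left=-1, h_right=-1, diff=0 [OK], height=0
  node 47: h_left=0, h_right=0, diff=0 [OK], height=1
  node 42: h_left=1, h_right=1, diff=0 [OK], height=2
All nodes satisfy the balance condition.
Result: Balanced


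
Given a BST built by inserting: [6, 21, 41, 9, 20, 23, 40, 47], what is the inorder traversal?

Tree insertion order: [6, 21, 41, 9, 20, 23, 40, 47]
Tree (level-order array): [6, None, 21, 9, 41, None, 20, 23, 47, None, None, None, 40]
Inorder traversal: [6, 9, 20, 21, 23, 40, 41, 47]


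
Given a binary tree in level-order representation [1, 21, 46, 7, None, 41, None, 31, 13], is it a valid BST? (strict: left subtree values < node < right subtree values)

Level-order array: [1, 21, 46, 7, None, 41, None, 31, 13]
Validate using subtree bounds (lo, hi): at each node, require lo < value < hi,
then recurse left with hi=value and right with lo=value.
Preorder trace (stopping at first violation):
  at node 1 with bounds (-inf, +inf): OK
  at node 21 with bounds (-inf, 1): VIOLATION
Node 21 violates its bound: not (-inf < 21 < 1).
Result: Not a valid BST


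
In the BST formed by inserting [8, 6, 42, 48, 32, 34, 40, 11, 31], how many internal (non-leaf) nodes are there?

Tree built from: [8, 6, 42, 48, 32, 34, 40, 11, 31]
Tree (level-order array): [8, 6, 42, None, None, 32, 48, 11, 34, None, None, None, 31, None, 40]
Rule: An internal node has at least one child.
Per-node child counts:
  node 8: 2 child(ren)
  node 6: 0 child(ren)
  node 42: 2 child(ren)
  node 32: 2 child(ren)
  node 11: 1 child(ren)
  node 31: 0 child(ren)
  node 34: 1 child(ren)
  node 40: 0 child(ren)
  node 48: 0 child(ren)
Matching nodes: [8, 42, 32, 11, 34]
Count of internal (non-leaf) nodes: 5


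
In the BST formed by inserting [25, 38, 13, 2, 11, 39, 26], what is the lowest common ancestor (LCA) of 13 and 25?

Tree insertion order: [25, 38, 13, 2, 11, 39, 26]
Tree (level-order array): [25, 13, 38, 2, None, 26, 39, None, 11]
In a BST, the LCA of p=13, q=25 is the first node v on the
root-to-leaf path with p <= v <= q (go left if both < v, right if both > v).
Walk from root:
  at 25: 13 <= 25 <= 25, this is the LCA
LCA = 25


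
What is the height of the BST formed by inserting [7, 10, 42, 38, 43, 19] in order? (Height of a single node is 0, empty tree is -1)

Insertion order: [7, 10, 42, 38, 43, 19]
Tree (level-order array): [7, None, 10, None, 42, 38, 43, 19]
Compute height bottom-up (empty subtree = -1):
  height(19) = 1 + max(-1, -1) = 0
  height(38) = 1 + max(0, -1) = 1
  height(43) = 1 + max(-1, -1) = 0
  height(42) = 1 + max(1, 0) = 2
  height(10) = 1 + max(-1, 2) = 3
  height(7) = 1 + max(-1, 3) = 4
Height = 4


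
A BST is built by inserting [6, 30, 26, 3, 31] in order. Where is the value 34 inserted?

Starting tree (level order): [6, 3, 30, None, None, 26, 31]
Insertion path: 6 -> 30 -> 31
Result: insert 34 as right child of 31
Final tree (level order): [6, 3, 30, None, None, 26, 31, None, None, None, 34]


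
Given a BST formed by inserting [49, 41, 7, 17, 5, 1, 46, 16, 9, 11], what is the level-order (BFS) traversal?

Tree insertion order: [49, 41, 7, 17, 5, 1, 46, 16, 9, 11]
Tree (level-order array): [49, 41, None, 7, 46, 5, 17, None, None, 1, None, 16, None, None, None, 9, None, None, 11]
BFS from the root, enqueuing left then right child of each popped node:
  queue [49] -> pop 49, enqueue [41], visited so far: [49]
  queue [41] -> pop 41, enqueue [7, 46], visited so far: [49, 41]
  queue [7, 46] -> pop 7, enqueue [5, 17], visited so far: [49, 41, 7]
  queue [46, 5, 17] -> pop 46, enqueue [none], visited so far: [49, 41, 7, 46]
  queue [5, 17] -> pop 5, enqueue [1], visited so far: [49, 41, 7, 46, 5]
  queue [17, 1] -> pop 17, enqueue [16], visited so far: [49, 41, 7, 46, 5, 17]
  queue [1, 16] -> pop 1, enqueue [none], visited so far: [49, 41, 7, 46, 5, 17, 1]
  queue [16] -> pop 16, enqueue [9], visited so far: [49, 41, 7, 46, 5, 17, 1, 16]
  queue [9] -> pop 9, enqueue [11], visited so far: [49, 41, 7, 46, 5, 17, 1, 16, 9]
  queue [11] -> pop 11, enqueue [none], visited so far: [49, 41, 7, 46, 5, 17, 1, 16, 9, 11]
Result: [49, 41, 7, 46, 5, 17, 1, 16, 9, 11]


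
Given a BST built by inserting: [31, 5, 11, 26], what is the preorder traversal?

Tree insertion order: [31, 5, 11, 26]
Tree (level-order array): [31, 5, None, None, 11, None, 26]
Preorder traversal: [31, 5, 11, 26]


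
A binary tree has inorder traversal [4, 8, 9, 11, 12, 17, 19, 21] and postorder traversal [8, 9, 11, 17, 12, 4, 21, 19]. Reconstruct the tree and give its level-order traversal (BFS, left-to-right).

Inorder:   [4, 8, 9, 11, 12, 17, 19, 21]
Postorder: [8, 9, 11, 17, 12, 4, 21, 19]
Algorithm: postorder visits root last, so walk postorder right-to-left;
each value is the root of the current inorder slice — split it at that
value, recurse on the right subtree first, then the left.
Recursive splits:
  root=19; inorder splits into left=[4, 8, 9, 11, 12, 17], right=[21]
  root=21; inorder splits into left=[], right=[]
  root=4; inorder splits into left=[], right=[8, 9, 11, 12, 17]
  root=12; inorder splits into left=[8, 9, 11], right=[17]
  root=17; inorder splits into left=[], right=[]
  root=11; inorder splits into left=[8, 9], right=[]
  root=9; inorder splits into left=[8], right=[]
  root=8; inorder splits into left=[], right=[]
Reconstructed level-order: [19, 4, 21, 12, 11, 17, 9, 8]


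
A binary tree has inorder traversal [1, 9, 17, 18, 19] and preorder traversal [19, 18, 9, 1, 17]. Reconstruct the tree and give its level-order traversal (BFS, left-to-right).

Inorder:  [1, 9, 17, 18, 19]
Preorder: [19, 18, 9, 1, 17]
Algorithm: preorder visits root first, so consume preorder in order;
for each root, split the current inorder slice at that value into
left-subtree inorder and right-subtree inorder, then recurse.
Recursive splits:
  root=19; inorder splits into left=[1, 9, 17, 18], right=[]
  root=18; inorder splits into left=[1, 9, 17], right=[]
  root=9; inorder splits into left=[1], right=[17]
  root=1; inorder splits into left=[], right=[]
  root=17; inorder splits into left=[], right=[]
Reconstructed level-order: [19, 18, 9, 1, 17]


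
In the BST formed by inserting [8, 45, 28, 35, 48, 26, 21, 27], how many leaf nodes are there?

Tree built from: [8, 45, 28, 35, 48, 26, 21, 27]
Tree (level-order array): [8, None, 45, 28, 48, 26, 35, None, None, 21, 27]
Rule: A leaf has 0 children.
Per-node child counts:
  node 8: 1 child(ren)
  node 45: 2 child(ren)
  node 28: 2 child(ren)
  node 26: 2 child(ren)
  node 21: 0 child(ren)
  node 27: 0 child(ren)
  node 35: 0 child(ren)
  node 48: 0 child(ren)
Matching nodes: [21, 27, 35, 48]
Count of leaf nodes: 4


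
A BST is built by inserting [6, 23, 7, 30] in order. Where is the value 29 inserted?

Starting tree (level order): [6, None, 23, 7, 30]
Insertion path: 6 -> 23 -> 30
Result: insert 29 as left child of 30
Final tree (level order): [6, None, 23, 7, 30, None, None, 29]


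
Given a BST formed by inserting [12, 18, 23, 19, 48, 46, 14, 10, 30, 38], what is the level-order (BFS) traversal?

Tree insertion order: [12, 18, 23, 19, 48, 46, 14, 10, 30, 38]
Tree (level-order array): [12, 10, 18, None, None, 14, 23, None, None, 19, 48, None, None, 46, None, 30, None, None, 38]
BFS from the root, enqueuing left then right child of each popped node:
  queue [12] -> pop 12, enqueue [10, 18], visited so far: [12]
  queue [10, 18] -> pop 10, enqueue [none], visited so far: [12, 10]
  queue [18] -> pop 18, enqueue [14, 23], visited so far: [12, 10, 18]
  queue [14, 23] -> pop 14, enqueue [none], visited so far: [12, 10, 18, 14]
  queue [23] -> pop 23, enqueue [19, 48], visited so far: [12, 10, 18, 14, 23]
  queue [19, 48] -> pop 19, enqueue [none], visited so far: [12, 10, 18, 14, 23, 19]
  queue [48] -> pop 48, enqueue [46], visited so far: [12, 10, 18, 14, 23, 19, 48]
  queue [46] -> pop 46, enqueue [30], visited so far: [12, 10, 18, 14, 23, 19, 48, 46]
  queue [30] -> pop 30, enqueue [38], visited so far: [12, 10, 18, 14, 23, 19, 48, 46, 30]
  queue [38] -> pop 38, enqueue [none], visited so far: [12, 10, 18, 14, 23, 19, 48, 46, 30, 38]
Result: [12, 10, 18, 14, 23, 19, 48, 46, 30, 38]


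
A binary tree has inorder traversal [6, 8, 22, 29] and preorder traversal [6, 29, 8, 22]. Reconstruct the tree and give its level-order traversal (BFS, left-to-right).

Inorder:  [6, 8, 22, 29]
Preorder: [6, 29, 8, 22]
Algorithm: preorder visits root first, so consume preorder in order;
for each root, split the current inorder slice at that value into
left-subtree inorder and right-subtree inorder, then recurse.
Recursive splits:
  root=6; inorder splits into left=[], right=[8, 22, 29]
  root=29; inorder splits into left=[8, 22], right=[]
  root=8; inorder splits into left=[], right=[22]
  root=22; inorder splits into left=[], right=[]
Reconstructed level-order: [6, 29, 8, 22]


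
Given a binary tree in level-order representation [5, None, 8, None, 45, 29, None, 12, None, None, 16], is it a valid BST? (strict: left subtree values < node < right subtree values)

Level-order array: [5, None, 8, None, 45, 29, None, 12, None, None, 16]
Validate using subtree bounds (lo, hi): at each node, require lo < value < hi,
then recurse left with hi=value and right with lo=value.
Preorder trace (stopping at first violation):
  at node 5 with bounds (-inf, +inf): OK
  at node 8 with bounds (5, +inf): OK
  at node 45 with bounds (8, +inf): OK
  at node 29 with bounds (8, 45): OK
  at node 12 with bounds (8, 29): OK
  at node 16 with bounds (12, 29): OK
No violation found at any node.
Result: Valid BST


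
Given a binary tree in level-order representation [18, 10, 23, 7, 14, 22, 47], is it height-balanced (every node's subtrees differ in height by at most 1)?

Tree (level-order array): [18, 10, 23, 7, 14, 22, 47]
Definition: a tree is height-balanced if, at every node, |h(left) - h(right)| <= 1 (empty subtree has height -1).
Bottom-up per-node check:
  node 7: h_left=-1, h_right=-1, diff=0 [OK], height=0
  node 14: h_left=-1, h_right=-1, diff=0 [OK], height=0
  node 10: h_left=0, h_right=0, diff=0 [OK], height=1
  node 22: h_left=-1, h_right=-1, diff=0 [OK], height=0
  node 47: h_left=-1, h_right=-1, diff=0 [OK], height=0
  node 23: h_left=0, h_right=0, diff=0 [OK], height=1
  node 18: h_left=1, h_right=1, diff=0 [OK], height=2
All nodes satisfy the balance condition.
Result: Balanced


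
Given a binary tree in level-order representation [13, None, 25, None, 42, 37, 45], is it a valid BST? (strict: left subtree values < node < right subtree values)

Level-order array: [13, None, 25, None, 42, 37, 45]
Validate using subtree bounds (lo, hi): at each node, require lo < value < hi,
then recurse left with hi=value and right with lo=value.
Preorder trace (stopping at first violation):
  at node 13 with bounds (-inf, +inf): OK
  at node 25 with bounds (13, +inf): OK
  at node 42 with bounds (25, +inf): OK
  at node 37 with bounds (25, 42): OK
  at node 45 with bounds (42, +inf): OK
No violation found at any node.
Result: Valid BST


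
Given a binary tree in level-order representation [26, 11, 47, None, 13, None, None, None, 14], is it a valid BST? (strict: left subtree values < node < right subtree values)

Level-order array: [26, 11, 47, None, 13, None, None, None, 14]
Validate using subtree bounds (lo, hi): at each node, require lo < value < hi,
then recurse left with hi=value and right with lo=value.
Preorder trace (stopping at first violation):
  at node 26 with bounds (-inf, +inf): OK
  at node 11 with bounds (-inf, 26): OK
  at node 13 with bounds (11, 26): OK
  at node 14 with bounds (13, 26): OK
  at node 47 with bounds (26, +inf): OK
No violation found at any node.
Result: Valid BST


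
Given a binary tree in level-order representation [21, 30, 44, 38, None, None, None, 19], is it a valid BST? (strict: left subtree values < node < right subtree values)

Level-order array: [21, 30, 44, 38, None, None, None, 19]
Validate using subtree bounds (lo, hi): at each node, require lo < value < hi,
then recurse left with hi=value and right with lo=value.
Preorder trace (stopping at first violation):
  at node 21 with bounds (-inf, +inf): OK
  at node 30 with bounds (-inf, 21): VIOLATION
Node 30 violates its bound: not (-inf < 30 < 21).
Result: Not a valid BST


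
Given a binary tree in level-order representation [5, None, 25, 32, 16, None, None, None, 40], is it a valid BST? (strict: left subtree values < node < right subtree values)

Level-order array: [5, None, 25, 32, 16, None, None, None, 40]
Validate using subtree bounds (lo, hi): at each node, require lo < value < hi,
then recurse left with hi=value and right with lo=value.
Preorder trace (stopping at first violation):
  at node 5 with bounds (-inf, +inf): OK
  at node 25 with bounds (5, +inf): OK
  at node 32 with bounds (5, 25): VIOLATION
Node 32 violates its bound: not (5 < 32 < 25).
Result: Not a valid BST


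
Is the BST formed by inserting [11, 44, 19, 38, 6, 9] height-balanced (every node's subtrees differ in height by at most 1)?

Tree (level-order array): [11, 6, 44, None, 9, 19, None, None, None, None, 38]
Definition: a tree is height-balanced if, at every node, |h(left) - h(right)| <= 1 (empty subtree has height -1).
Bottom-up per-node check:
  node 9: h_left=-1, h_right=-1, diff=0 [OK], height=0
  node 6: h_left=-1, h_right=0, diff=1 [OK], height=1
  node 38: h_left=-1, h_right=-1, diff=0 [OK], height=0
  node 19: h_left=-1, h_right=0, diff=1 [OK], height=1
  node 44: h_left=1, h_right=-1, diff=2 [FAIL (|1--1|=2 > 1)], height=2
  node 11: h_left=1, h_right=2, diff=1 [OK], height=3
Node 44 violates the condition: |1 - -1| = 2 > 1.
Result: Not balanced


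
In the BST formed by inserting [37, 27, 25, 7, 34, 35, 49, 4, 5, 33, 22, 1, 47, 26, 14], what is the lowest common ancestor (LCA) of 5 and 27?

Tree insertion order: [37, 27, 25, 7, 34, 35, 49, 4, 5, 33, 22, 1, 47, 26, 14]
Tree (level-order array): [37, 27, 49, 25, 34, 47, None, 7, 26, 33, 35, None, None, 4, 22, None, None, None, None, None, None, 1, 5, 14]
In a BST, the LCA of p=5, q=27 is the first node v on the
root-to-leaf path with p <= v <= q (go left if both < v, right if both > v).
Walk from root:
  at 37: both 5 and 27 < 37, go left
  at 27: 5 <= 27 <= 27, this is the LCA
LCA = 27


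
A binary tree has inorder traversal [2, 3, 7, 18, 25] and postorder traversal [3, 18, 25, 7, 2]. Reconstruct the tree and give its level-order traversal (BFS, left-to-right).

Inorder:   [2, 3, 7, 18, 25]
Postorder: [3, 18, 25, 7, 2]
Algorithm: postorder visits root last, so walk postorder right-to-left;
each value is the root of the current inorder slice — split it at that
value, recurse on the right subtree first, then the left.
Recursive splits:
  root=2; inorder splits into left=[], right=[3, 7, 18, 25]
  root=7; inorder splits into left=[3], right=[18, 25]
  root=25; inorder splits into left=[18], right=[]
  root=18; inorder splits into left=[], right=[]
  root=3; inorder splits into left=[], right=[]
Reconstructed level-order: [2, 7, 3, 25, 18]


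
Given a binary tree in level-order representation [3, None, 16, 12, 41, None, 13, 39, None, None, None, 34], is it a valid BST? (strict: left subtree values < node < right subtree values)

Level-order array: [3, None, 16, 12, 41, None, 13, 39, None, None, None, 34]
Validate using subtree bounds (lo, hi): at each node, require lo < value < hi,
then recurse left with hi=value and right with lo=value.
Preorder trace (stopping at first violation):
  at node 3 with bounds (-inf, +inf): OK
  at node 16 with bounds (3, +inf): OK
  at node 12 with bounds (3, 16): OK
  at node 13 with bounds (12, 16): OK
  at node 41 with bounds (16, +inf): OK
  at node 39 with bounds (16, 41): OK
  at node 34 with bounds (16, 39): OK
No violation found at any node.
Result: Valid BST


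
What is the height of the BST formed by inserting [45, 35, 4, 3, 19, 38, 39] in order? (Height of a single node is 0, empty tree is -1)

Insertion order: [45, 35, 4, 3, 19, 38, 39]
Tree (level-order array): [45, 35, None, 4, 38, 3, 19, None, 39]
Compute height bottom-up (empty subtree = -1):
  height(3) = 1 + max(-1, -1) = 0
  height(19) = 1 + max(-1, -1) = 0
  height(4) = 1 + max(0, 0) = 1
  height(39) = 1 + max(-1, -1) = 0
  height(38) = 1 + max(-1, 0) = 1
  height(35) = 1 + max(1, 1) = 2
  height(45) = 1 + max(2, -1) = 3
Height = 3


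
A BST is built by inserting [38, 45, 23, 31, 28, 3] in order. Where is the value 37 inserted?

Starting tree (level order): [38, 23, 45, 3, 31, None, None, None, None, 28]
Insertion path: 38 -> 23 -> 31
Result: insert 37 as right child of 31
Final tree (level order): [38, 23, 45, 3, 31, None, None, None, None, 28, 37]


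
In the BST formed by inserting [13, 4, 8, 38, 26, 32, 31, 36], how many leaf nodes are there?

Tree built from: [13, 4, 8, 38, 26, 32, 31, 36]
Tree (level-order array): [13, 4, 38, None, 8, 26, None, None, None, None, 32, 31, 36]
Rule: A leaf has 0 children.
Per-node child counts:
  node 13: 2 child(ren)
  node 4: 1 child(ren)
  node 8: 0 child(ren)
  node 38: 1 child(ren)
  node 26: 1 child(ren)
  node 32: 2 child(ren)
  node 31: 0 child(ren)
  node 36: 0 child(ren)
Matching nodes: [8, 31, 36]
Count of leaf nodes: 3


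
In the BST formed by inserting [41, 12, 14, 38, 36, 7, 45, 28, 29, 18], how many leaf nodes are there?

Tree built from: [41, 12, 14, 38, 36, 7, 45, 28, 29, 18]
Tree (level-order array): [41, 12, 45, 7, 14, None, None, None, None, None, 38, 36, None, 28, None, 18, 29]
Rule: A leaf has 0 children.
Per-node child counts:
  node 41: 2 child(ren)
  node 12: 2 child(ren)
  node 7: 0 child(ren)
  node 14: 1 child(ren)
  node 38: 1 child(ren)
  node 36: 1 child(ren)
  node 28: 2 child(ren)
  node 18: 0 child(ren)
  node 29: 0 child(ren)
  node 45: 0 child(ren)
Matching nodes: [7, 18, 29, 45]
Count of leaf nodes: 4


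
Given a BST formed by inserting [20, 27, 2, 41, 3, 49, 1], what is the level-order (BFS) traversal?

Tree insertion order: [20, 27, 2, 41, 3, 49, 1]
Tree (level-order array): [20, 2, 27, 1, 3, None, 41, None, None, None, None, None, 49]
BFS from the root, enqueuing left then right child of each popped node:
  queue [20] -> pop 20, enqueue [2, 27], visited so far: [20]
  queue [2, 27] -> pop 2, enqueue [1, 3], visited so far: [20, 2]
  queue [27, 1, 3] -> pop 27, enqueue [41], visited so far: [20, 2, 27]
  queue [1, 3, 41] -> pop 1, enqueue [none], visited so far: [20, 2, 27, 1]
  queue [3, 41] -> pop 3, enqueue [none], visited so far: [20, 2, 27, 1, 3]
  queue [41] -> pop 41, enqueue [49], visited so far: [20, 2, 27, 1, 3, 41]
  queue [49] -> pop 49, enqueue [none], visited so far: [20, 2, 27, 1, 3, 41, 49]
Result: [20, 2, 27, 1, 3, 41, 49]


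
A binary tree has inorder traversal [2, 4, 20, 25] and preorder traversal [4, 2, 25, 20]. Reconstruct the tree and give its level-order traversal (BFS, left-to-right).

Inorder:  [2, 4, 20, 25]
Preorder: [4, 2, 25, 20]
Algorithm: preorder visits root first, so consume preorder in order;
for each root, split the current inorder slice at that value into
left-subtree inorder and right-subtree inorder, then recurse.
Recursive splits:
  root=4; inorder splits into left=[2], right=[20, 25]
  root=2; inorder splits into left=[], right=[]
  root=25; inorder splits into left=[20], right=[]
  root=20; inorder splits into left=[], right=[]
Reconstructed level-order: [4, 2, 25, 20]


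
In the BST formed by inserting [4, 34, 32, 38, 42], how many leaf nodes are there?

Tree built from: [4, 34, 32, 38, 42]
Tree (level-order array): [4, None, 34, 32, 38, None, None, None, 42]
Rule: A leaf has 0 children.
Per-node child counts:
  node 4: 1 child(ren)
  node 34: 2 child(ren)
  node 32: 0 child(ren)
  node 38: 1 child(ren)
  node 42: 0 child(ren)
Matching nodes: [32, 42]
Count of leaf nodes: 2


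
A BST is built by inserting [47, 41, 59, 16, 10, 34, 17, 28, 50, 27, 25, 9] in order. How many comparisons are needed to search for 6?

Search path for 6: 47 -> 41 -> 16 -> 10 -> 9
Found: False
Comparisons: 5


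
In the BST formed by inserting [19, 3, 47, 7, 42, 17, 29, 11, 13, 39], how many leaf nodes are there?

Tree built from: [19, 3, 47, 7, 42, 17, 29, 11, 13, 39]
Tree (level-order array): [19, 3, 47, None, 7, 42, None, None, 17, 29, None, 11, None, None, 39, None, 13]
Rule: A leaf has 0 children.
Per-node child counts:
  node 19: 2 child(ren)
  node 3: 1 child(ren)
  node 7: 1 child(ren)
  node 17: 1 child(ren)
  node 11: 1 child(ren)
  node 13: 0 child(ren)
  node 47: 1 child(ren)
  node 42: 1 child(ren)
  node 29: 1 child(ren)
  node 39: 0 child(ren)
Matching nodes: [13, 39]
Count of leaf nodes: 2


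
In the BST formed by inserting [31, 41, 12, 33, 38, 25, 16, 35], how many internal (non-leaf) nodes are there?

Tree built from: [31, 41, 12, 33, 38, 25, 16, 35]
Tree (level-order array): [31, 12, 41, None, 25, 33, None, 16, None, None, 38, None, None, 35]
Rule: An internal node has at least one child.
Per-node child counts:
  node 31: 2 child(ren)
  node 12: 1 child(ren)
  node 25: 1 child(ren)
  node 16: 0 child(ren)
  node 41: 1 child(ren)
  node 33: 1 child(ren)
  node 38: 1 child(ren)
  node 35: 0 child(ren)
Matching nodes: [31, 12, 25, 41, 33, 38]
Count of internal (non-leaf) nodes: 6


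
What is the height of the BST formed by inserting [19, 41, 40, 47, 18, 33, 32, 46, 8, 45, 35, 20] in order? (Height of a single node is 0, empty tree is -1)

Insertion order: [19, 41, 40, 47, 18, 33, 32, 46, 8, 45, 35, 20]
Tree (level-order array): [19, 18, 41, 8, None, 40, 47, None, None, 33, None, 46, None, 32, 35, 45, None, 20]
Compute height bottom-up (empty subtree = -1):
  height(8) = 1 + max(-1, -1) = 0
  height(18) = 1 + max(0, -1) = 1
  height(20) = 1 + max(-1, -1) = 0
  height(32) = 1 + max(0, -1) = 1
  height(35) = 1 + max(-1, -1) = 0
  height(33) = 1 + max(1, 0) = 2
  height(40) = 1 + max(2, -1) = 3
  height(45) = 1 + max(-1, -1) = 0
  height(46) = 1 + max(0, -1) = 1
  height(47) = 1 + max(1, -1) = 2
  height(41) = 1 + max(3, 2) = 4
  height(19) = 1 + max(1, 4) = 5
Height = 5


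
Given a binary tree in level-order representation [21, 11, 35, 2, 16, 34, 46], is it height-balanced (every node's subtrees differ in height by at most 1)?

Tree (level-order array): [21, 11, 35, 2, 16, 34, 46]
Definition: a tree is height-balanced if, at every node, |h(left) - h(right)| <= 1 (empty subtree has height -1).
Bottom-up per-node check:
  node 2: h_left=-1, h_right=-1, diff=0 [OK], height=0
  node 16: h_left=-1, h_right=-1, diff=0 [OK], height=0
  node 11: h_left=0, h_right=0, diff=0 [OK], height=1
  node 34: h_left=-1, h_right=-1, diff=0 [OK], height=0
  node 46: h_left=-1, h_right=-1, diff=0 [OK], height=0
  node 35: h_left=0, h_right=0, diff=0 [OK], height=1
  node 21: h_left=1, h_right=1, diff=0 [OK], height=2
All nodes satisfy the balance condition.
Result: Balanced


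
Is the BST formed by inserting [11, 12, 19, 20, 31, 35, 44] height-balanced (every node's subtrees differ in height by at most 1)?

Tree (level-order array): [11, None, 12, None, 19, None, 20, None, 31, None, 35, None, 44]
Definition: a tree is height-balanced if, at every node, |h(left) - h(right)| <= 1 (empty subtree has height -1).
Bottom-up per-node check:
  node 44: h_left=-1, h_right=-1, diff=0 [OK], height=0
  node 35: h_left=-1, h_right=0, diff=1 [OK], height=1
  node 31: h_left=-1, h_right=1, diff=2 [FAIL (|-1-1|=2 > 1)], height=2
  node 20: h_left=-1, h_right=2, diff=3 [FAIL (|-1-2|=3 > 1)], height=3
  node 19: h_left=-1, h_right=3, diff=4 [FAIL (|-1-3|=4 > 1)], height=4
  node 12: h_left=-1, h_right=4, diff=5 [FAIL (|-1-4|=5 > 1)], height=5
  node 11: h_left=-1, h_right=5, diff=6 [FAIL (|-1-5|=6 > 1)], height=6
Node 31 violates the condition: |-1 - 1| = 2 > 1.
Result: Not balanced


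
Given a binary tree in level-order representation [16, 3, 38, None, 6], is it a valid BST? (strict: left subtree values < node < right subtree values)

Level-order array: [16, 3, 38, None, 6]
Validate using subtree bounds (lo, hi): at each node, require lo < value < hi,
then recurse left with hi=value and right with lo=value.
Preorder trace (stopping at first violation):
  at node 16 with bounds (-inf, +inf): OK
  at node 3 with bounds (-inf, 16): OK
  at node 6 with bounds (3, 16): OK
  at node 38 with bounds (16, +inf): OK
No violation found at any node.
Result: Valid BST


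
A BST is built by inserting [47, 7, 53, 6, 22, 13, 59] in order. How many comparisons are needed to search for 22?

Search path for 22: 47 -> 7 -> 22
Found: True
Comparisons: 3


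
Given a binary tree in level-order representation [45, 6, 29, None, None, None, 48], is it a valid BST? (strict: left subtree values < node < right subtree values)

Level-order array: [45, 6, 29, None, None, None, 48]
Validate using subtree bounds (lo, hi): at each node, require lo < value < hi,
then recurse left with hi=value and right with lo=value.
Preorder trace (stopping at first violation):
  at node 45 with bounds (-inf, +inf): OK
  at node 6 with bounds (-inf, 45): OK
  at node 29 with bounds (45, +inf): VIOLATION
Node 29 violates its bound: not (45 < 29 < +inf).
Result: Not a valid BST


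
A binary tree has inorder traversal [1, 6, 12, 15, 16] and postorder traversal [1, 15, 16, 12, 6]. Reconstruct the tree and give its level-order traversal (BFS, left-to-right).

Inorder:   [1, 6, 12, 15, 16]
Postorder: [1, 15, 16, 12, 6]
Algorithm: postorder visits root last, so walk postorder right-to-left;
each value is the root of the current inorder slice — split it at that
value, recurse on the right subtree first, then the left.
Recursive splits:
  root=6; inorder splits into left=[1], right=[12, 15, 16]
  root=12; inorder splits into left=[], right=[15, 16]
  root=16; inorder splits into left=[15], right=[]
  root=15; inorder splits into left=[], right=[]
  root=1; inorder splits into left=[], right=[]
Reconstructed level-order: [6, 1, 12, 16, 15]


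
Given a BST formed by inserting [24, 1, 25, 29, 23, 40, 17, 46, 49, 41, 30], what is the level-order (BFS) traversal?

Tree insertion order: [24, 1, 25, 29, 23, 40, 17, 46, 49, 41, 30]
Tree (level-order array): [24, 1, 25, None, 23, None, 29, 17, None, None, 40, None, None, 30, 46, None, None, 41, 49]
BFS from the root, enqueuing left then right child of each popped node:
  queue [24] -> pop 24, enqueue [1, 25], visited so far: [24]
  queue [1, 25] -> pop 1, enqueue [23], visited so far: [24, 1]
  queue [25, 23] -> pop 25, enqueue [29], visited so far: [24, 1, 25]
  queue [23, 29] -> pop 23, enqueue [17], visited so far: [24, 1, 25, 23]
  queue [29, 17] -> pop 29, enqueue [40], visited so far: [24, 1, 25, 23, 29]
  queue [17, 40] -> pop 17, enqueue [none], visited so far: [24, 1, 25, 23, 29, 17]
  queue [40] -> pop 40, enqueue [30, 46], visited so far: [24, 1, 25, 23, 29, 17, 40]
  queue [30, 46] -> pop 30, enqueue [none], visited so far: [24, 1, 25, 23, 29, 17, 40, 30]
  queue [46] -> pop 46, enqueue [41, 49], visited so far: [24, 1, 25, 23, 29, 17, 40, 30, 46]
  queue [41, 49] -> pop 41, enqueue [none], visited so far: [24, 1, 25, 23, 29, 17, 40, 30, 46, 41]
  queue [49] -> pop 49, enqueue [none], visited so far: [24, 1, 25, 23, 29, 17, 40, 30, 46, 41, 49]
Result: [24, 1, 25, 23, 29, 17, 40, 30, 46, 41, 49]


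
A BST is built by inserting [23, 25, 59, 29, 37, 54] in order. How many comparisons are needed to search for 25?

Search path for 25: 23 -> 25
Found: True
Comparisons: 2


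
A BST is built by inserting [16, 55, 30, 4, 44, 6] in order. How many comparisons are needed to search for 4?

Search path for 4: 16 -> 4
Found: True
Comparisons: 2


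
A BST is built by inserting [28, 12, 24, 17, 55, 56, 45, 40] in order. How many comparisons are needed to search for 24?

Search path for 24: 28 -> 12 -> 24
Found: True
Comparisons: 3


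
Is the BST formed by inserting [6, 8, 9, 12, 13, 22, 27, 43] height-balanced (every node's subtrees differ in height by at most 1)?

Tree (level-order array): [6, None, 8, None, 9, None, 12, None, 13, None, 22, None, 27, None, 43]
Definition: a tree is height-balanced if, at every node, |h(left) - h(right)| <= 1 (empty subtree has height -1).
Bottom-up per-node check:
  node 43: h_left=-1, h_right=-1, diff=0 [OK], height=0
  node 27: h_left=-1, h_right=0, diff=1 [OK], height=1
  node 22: h_left=-1, h_right=1, diff=2 [FAIL (|-1-1|=2 > 1)], height=2
  node 13: h_left=-1, h_right=2, diff=3 [FAIL (|-1-2|=3 > 1)], height=3
  node 12: h_left=-1, h_right=3, diff=4 [FAIL (|-1-3|=4 > 1)], height=4
  node 9: h_left=-1, h_right=4, diff=5 [FAIL (|-1-4|=5 > 1)], height=5
  node 8: h_left=-1, h_right=5, diff=6 [FAIL (|-1-5|=6 > 1)], height=6
  node 6: h_left=-1, h_right=6, diff=7 [FAIL (|-1-6|=7 > 1)], height=7
Node 22 violates the condition: |-1 - 1| = 2 > 1.
Result: Not balanced


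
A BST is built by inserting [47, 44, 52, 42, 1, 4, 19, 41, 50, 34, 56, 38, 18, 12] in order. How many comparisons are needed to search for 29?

Search path for 29: 47 -> 44 -> 42 -> 1 -> 4 -> 19 -> 41 -> 34
Found: False
Comparisons: 8


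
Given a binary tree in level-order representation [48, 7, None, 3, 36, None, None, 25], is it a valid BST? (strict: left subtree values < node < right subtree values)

Level-order array: [48, 7, None, 3, 36, None, None, 25]
Validate using subtree bounds (lo, hi): at each node, require lo < value < hi,
then recurse left with hi=value and right with lo=value.
Preorder trace (stopping at first violation):
  at node 48 with bounds (-inf, +inf): OK
  at node 7 with bounds (-inf, 48): OK
  at node 3 with bounds (-inf, 7): OK
  at node 36 with bounds (7, 48): OK
  at node 25 with bounds (7, 36): OK
No violation found at any node.
Result: Valid BST


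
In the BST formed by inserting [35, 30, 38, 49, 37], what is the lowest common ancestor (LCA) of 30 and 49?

Tree insertion order: [35, 30, 38, 49, 37]
Tree (level-order array): [35, 30, 38, None, None, 37, 49]
In a BST, the LCA of p=30, q=49 is the first node v on the
root-to-leaf path with p <= v <= q (go left if both < v, right if both > v).
Walk from root:
  at 35: 30 <= 35 <= 49, this is the LCA
LCA = 35


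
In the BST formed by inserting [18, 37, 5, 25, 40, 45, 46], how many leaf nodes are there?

Tree built from: [18, 37, 5, 25, 40, 45, 46]
Tree (level-order array): [18, 5, 37, None, None, 25, 40, None, None, None, 45, None, 46]
Rule: A leaf has 0 children.
Per-node child counts:
  node 18: 2 child(ren)
  node 5: 0 child(ren)
  node 37: 2 child(ren)
  node 25: 0 child(ren)
  node 40: 1 child(ren)
  node 45: 1 child(ren)
  node 46: 0 child(ren)
Matching nodes: [5, 25, 46]
Count of leaf nodes: 3


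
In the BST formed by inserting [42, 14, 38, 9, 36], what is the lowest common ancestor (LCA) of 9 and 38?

Tree insertion order: [42, 14, 38, 9, 36]
Tree (level-order array): [42, 14, None, 9, 38, None, None, 36]
In a BST, the LCA of p=9, q=38 is the first node v on the
root-to-leaf path with p <= v <= q (go left if both < v, right if both > v).
Walk from root:
  at 42: both 9 and 38 < 42, go left
  at 14: 9 <= 14 <= 38, this is the LCA
LCA = 14


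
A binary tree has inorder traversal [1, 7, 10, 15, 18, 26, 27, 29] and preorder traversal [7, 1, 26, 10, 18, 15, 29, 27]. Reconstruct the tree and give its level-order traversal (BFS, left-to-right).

Inorder:  [1, 7, 10, 15, 18, 26, 27, 29]
Preorder: [7, 1, 26, 10, 18, 15, 29, 27]
Algorithm: preorder visits root first, so consume preorder in order;
for each root, split the current inorder slice at that value into
left-subtree inorder and right-subtree inorder, then recurse.
Recursive splits:
  root=7; inorder splits into left=[1], right=[10, 15, 18, 26, 27, 29]
  root=1; inorder splits into left=[], right=[]
  root=26; inorder splits into left=[10, 15, 18], right=[27, 29]
  root=10; inorder splits into left=[], right=[15, 18]
  root=18; inorder splits into left=[15], right=[]
  root=15; inorder splits into left=[], right=[]
  root=29; inorder splits into left=[27], right=[]
  root=27; inorder splits into left=[], right=[]
Reconstructed level-order: [7, 1, 26, 10, 29, 18, 27, 15]


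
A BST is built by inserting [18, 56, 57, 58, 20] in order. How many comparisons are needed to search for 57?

Search path for 57: 18 -> 56 -> 57
Found: True
Comparisons: 3


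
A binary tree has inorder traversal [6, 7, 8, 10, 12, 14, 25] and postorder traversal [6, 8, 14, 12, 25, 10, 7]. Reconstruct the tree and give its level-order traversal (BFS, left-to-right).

Inorder:   [6, 7, 8, 10, 12, 14, 25]
Postorder: [6, 8, 14, 12, 25, 10, 7]
Algorithm: postorder visits root last, so walk postorder right-to-left;
each value is the root of the current inorder slice — split it at that
value, recurse on the right subtree first, then the left.
Recursive splits:
  root=7; inorder splits into left=[6], right=[8, 10, 12, 14, 25]
  root=10; inorder splits into left=[8], right=[12, 14, 25]
  root=25; inorder splits into left=[12, 14], right=[]
  root=12; inorder splits into left=[], right=[14]
  root=14; inorder splits into left=[], right=[]
  root=8; inorder splits into left=[], right=[]
  root=6; inorder splits into left=[], right=[]
Reconstructed level-order: [7, 6, 10, 8, 25, 12, 14]


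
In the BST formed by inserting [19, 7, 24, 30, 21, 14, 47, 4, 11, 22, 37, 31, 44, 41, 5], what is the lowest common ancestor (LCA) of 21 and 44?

Tree insertion order: [19, 7, 24, 30, 21, 14, 47, 4, 11, 22, 37, 31, 44, 41, 5]
Tree (level-order array): [19, 7, 24, 4, 14, 21, 30, None, 5, 11, None, None, 22, None, 47, None, None, None, None, None, None, 37, None, 31, 44, None, None, 41]
In a BST, the LCA of p=21, q=44 is the first node v on the
root-to-leaf path with p <= v <= q (go left if both < v, right if both > v).
Walk from root:
  at 19: both 21 and 44 > 19, go right
  at 24: 21 <= 24 <= 44, this is the LCA
LCA = 24


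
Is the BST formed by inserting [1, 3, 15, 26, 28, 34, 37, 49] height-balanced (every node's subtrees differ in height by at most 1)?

Tree (level-order array): [1, None, 3, None, 15, None, 26, None, 28, None, 34, None, 37, None, 49]
Definition: a tree is height-balanced if, at every node, |h(left) - h(right)| <= 1 (empty subtree has height -1).
Bottom-up per-node check:
  node 49: h_left=-1, h_right=-1, diff=0 [OK], height=0
  node 37: h_left=-1, h_right=0, diff=1 [OK], height=1
  node 34: h_left=-1, h_right=1, diff=2 [FAIL (|-1-1|=2 > 1)], height=2
  node 28: h_left=-1, h_right=2, diff=3 [FAIL (|-1-2|=3 > 1)], height=3
  node 26: h_left=-1, h_right=3, diff=4 [FAIL (|-1-3|=4 > 1)], height=4
  node 15: h_left=-1, h_right=4, diff=5 [FAIL (|-1-4|=5 > 1)], height=5
  node 3: h_left=-1, h_right=5, diff=6 [FAIL (|-1-5|=6 > 1)], height=6
  node 1: h_left=-1, h_right=6, diff=7 [FAIL (|-1-6|=7 > 1)], height=7
Node 34 violates the condition: |-1 - 1| = 2 > 1.
Result: Not balanced


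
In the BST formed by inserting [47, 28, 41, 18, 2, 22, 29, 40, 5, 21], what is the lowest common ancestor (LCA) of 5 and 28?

Tree insertion order: [47, 28, 41, 18, 2, 22, 29, 40, 5, 21]
Tree (level-order array): [47, 28, None, 18, 41, 2, 22, 29, None, None, 5, 21, None, None, 40]
In a BST, the LCA of p=5, q=28 is the first node v on the
root-to-leaf path with p <= v <= q (go left if both < v, right if both > v).
Walk from root:
  at 47: both 5 and 28 < 47, go left
  at 28: 5 <= 28 <= 28, this is the LCA
LCA = 28


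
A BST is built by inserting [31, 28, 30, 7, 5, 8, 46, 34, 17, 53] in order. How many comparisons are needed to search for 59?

Search path for 59: 31 -> 46 -> 53
Found: False
Comparisons: 3


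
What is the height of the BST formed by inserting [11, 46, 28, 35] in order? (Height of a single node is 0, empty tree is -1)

Insertion order: [11, 46, 28, 35]
Tree (level-order array): [11, None, 46, 28, None, None, 35]
Compute height bottom-up (empty subtree = -1):
  height(35) = 1 + max(-1, -1) = 0
  height(28) = 1 + max(-1, 0) = 1
  height(46) = 1 + max(1, -1) = 2
  height(11) = 1 + max(-1, 2) = 3
Height = 3


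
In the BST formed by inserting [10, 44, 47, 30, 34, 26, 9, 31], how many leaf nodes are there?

Tree built from: [10, 44, 47, 30, 34, 26, 9, 31]
Tree (level-order array): [10, 9, 44, None, None, 30, 47, 26, 34, None, None, None, None, 31]
Rule: A leaf has 0 children.
Per-node child counts:
  node 10: 2 child(ren)
  node 9: 0 child(ren)
  node 44: 2 child(ren)
  node 30: 2 child(ren)
  node 26: 0 child(ren)
  node 34: 1 child(ren)
  node 31: 0 child(ren)
  node 47: 0 child(ren)
Matching nodes: [9, 26, 31, 47]
Count of leaf nodes: 4


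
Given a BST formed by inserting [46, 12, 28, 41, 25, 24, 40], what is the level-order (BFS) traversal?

Tree insertion order: [46, 12, 28, 41, 25, 24, 40]
Tree (level-order array): [46, 12, None, None, 28, 25, 41, 24, None, 40]
BFS from the root, enqueuing left then right child of each popped node:
  queue [46] -> pop 46, enqueue [12], visited so far: [46]
  queue [12] -> pop 12, enqueue [28], visited so far: [46, 12]
  queue [28] -> pop 28, enqueue [25, 41], visited so far: [46, 12, 28]
  queue [25, 41] -> pop 25, enqueue [24], visited so far: [46, 12, 28, 25]
  queue [41, 24] -> pop 41, enqueue [40], visited so far: [46, 12, 28, 25, 41]
  queue [24, 40] -> pop 24, enqueue [none], visited so far: [46, 12, 28, 25, 41, 24]
  queue [40] -> pop 40, enqueue [none], visited so far: [46, 12, 28, 25, 41, 24, 40]
Result: [46, 12, 28, 25, 41, 24, 40]


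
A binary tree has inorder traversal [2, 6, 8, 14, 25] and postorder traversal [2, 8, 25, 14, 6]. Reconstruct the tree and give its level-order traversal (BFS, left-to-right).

Inorder:   [2, 6, 8, 14, 25]
Postorder: [2, 8, 25, 14, 6]
Algorithm: postorder visits root last, so walk postorder right-to-left;
each value is the root of the current inorder slice — split it at that
value, recurse on the right subtree first, then the left.
Recursive splits:
  root=6; inorder splits into left=[2], right=[8, 14, 25]
  root=14; inorder splits into left=[8], right=[25]
  root=25; inorder splits into left=[], right=[]
  root=8; inorder splits into left=[], right=[]
  root=2; inorder splits into left=[], right=[]
Reconstructed level-order: [6, 2, 14, 8, 25]


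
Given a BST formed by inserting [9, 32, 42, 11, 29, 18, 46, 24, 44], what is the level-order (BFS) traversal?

Tree insertion order: [9, 32, 42, 11, 29, 18, 46, 24, 44]
Tree (level-order array): [9, None, 32, 11, 42, None, 29, None, 46, 18, None, 44, None, None, 24]
BFS from the root, enqueuing left then right child of each popped node:
  queue [9] -> pop 9, enqueue [32], visited so far: [9]
  queue [32] -> pop 32, enqueue [11, 42], visited so far: [9, 32]
  queue [11, 42] -> pop 11, enqueue [29], visited so far: [9, 32, 11]
  queue [42, 29] -> pop 42, enqueue [46], visited so far: [9, 32, 11, 42]
  queue [29, 46] -> pop 29, enqueue [18], visited so far: [9, 32, 11, 42, 29]
  queue [46, 18] -> pop 46, enqueue [44], visited so far: [9, 32, 11, 42, 29, 46]
  queue [18, 44] -> pop 18, enqueue [24], visited so far: [9, 32, 11, 42, 29, 46, 18]
  queue [44, 24] -> pop 44, enqueue [none], visited so far: [9, 32, 11, 42, 29, 46, 18, 44]
  queue [24] -> pop 24, enqueue [none], visited so far: [9, 32, 11, 42, 29, 46, 18, 44, 24]
Result: [9, 32, 11, 42, 29, 46, 18, 44, 24]
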